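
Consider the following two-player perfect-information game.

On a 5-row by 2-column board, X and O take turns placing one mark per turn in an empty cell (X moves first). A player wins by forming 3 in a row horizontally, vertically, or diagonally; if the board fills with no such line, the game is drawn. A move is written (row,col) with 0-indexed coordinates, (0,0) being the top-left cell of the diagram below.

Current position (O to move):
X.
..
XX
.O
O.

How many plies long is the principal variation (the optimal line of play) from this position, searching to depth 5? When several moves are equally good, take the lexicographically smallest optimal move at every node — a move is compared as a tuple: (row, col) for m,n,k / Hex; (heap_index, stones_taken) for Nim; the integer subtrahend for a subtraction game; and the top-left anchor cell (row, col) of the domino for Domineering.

ply 1, O at X./../XX/.O/O. | (0,1)=-1→XO/../XX/.O/O.; (1,0)=+0→X./O./XX/.O/O.*; (1,1)=-1→X./.O/XX/.O/O.; (3,0)=-1→X./../XX/OO/O.; (4,1)=-1→X./../XX/.O/OO
ply 2, X at X./O./XX/.O/O. | (0,1)=+0→XX/O./XX/.O/O.*; (1,1)=+0→X./OX/XX/.O/O.; (3,0)=+0→X./O./XX/XO/O.; (4,1)=+0→X./O./XX/.O/OX
ply 3, O at XX/O./XX/.O/O. | (1,1)=+0→XX/OO/XX/.O/O.*; (3,0)=-1→XX/O./XX/OO/O.; (4,1)=-1→XX/O./XX/.O/OO
ply 4, X at XX/OO/XX/.O/O. | (3,0)=+0→XX/OO/XX/XO/O.*; (4,1)=+0→XX/OO/XX/.O/OX
ply 5, O at XX/OO/XX/XO/O. | (4,1)=+0→XX/OO/XX/XO/OO*
ply 6: XX/OO/XX/XO/OO is terminal +0 (X); from X./../XX/.O/O. depth 5

PV length from [X./../XX/.O/O.]: 5 plies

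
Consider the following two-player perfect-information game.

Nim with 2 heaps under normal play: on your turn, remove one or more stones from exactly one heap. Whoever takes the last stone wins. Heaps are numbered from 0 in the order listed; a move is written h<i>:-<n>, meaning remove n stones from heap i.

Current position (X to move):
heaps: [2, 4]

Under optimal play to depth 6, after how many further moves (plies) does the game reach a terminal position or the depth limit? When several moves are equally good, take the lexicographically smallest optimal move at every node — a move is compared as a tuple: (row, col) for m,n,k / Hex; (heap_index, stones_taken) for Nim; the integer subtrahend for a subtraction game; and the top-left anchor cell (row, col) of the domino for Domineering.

PV length from [(2,4)]: 5 plies

p1 X@[(2,4)]: h0:-1[(1,4)]-1 h0:-2[(0,4)]-1 h1:-1[(2,3)]-1 h1:-2[(2,2)]+1* h1:-3[(2,1)]-1 h1:-4[(2,0)]-1
p2 O@[(2,2)]: h0:-1[(1,2)]-1* h0:-2[(0,2)]-1 h1:-1[(2,1)]-1 h1:-2[(2,0)]-1
p3 X@[(1,2)]: h0:-1[(0,2)]-1 h1:-1[(1,1)]+1* h1:-2[(1,0)]-1
p4 O@[(1,1)]: h0:-1[(0,1)]-1* h1:-1[(1,0)]-1
p5 X@[(0,1)]: h1:-1[(0,0)]+1*
p6 O@[(0,0)] terminal -1; root [(2,4)] d6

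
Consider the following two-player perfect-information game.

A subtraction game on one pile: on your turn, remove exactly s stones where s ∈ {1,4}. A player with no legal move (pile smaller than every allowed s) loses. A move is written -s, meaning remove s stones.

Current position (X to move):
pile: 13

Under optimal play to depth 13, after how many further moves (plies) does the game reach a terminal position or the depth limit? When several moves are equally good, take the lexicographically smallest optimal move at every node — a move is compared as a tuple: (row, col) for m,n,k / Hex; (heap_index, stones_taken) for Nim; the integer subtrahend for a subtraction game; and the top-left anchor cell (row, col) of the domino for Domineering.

ply 1, X at 13 | -1=+1→12*; -4=-1→9
ply 2, O at 12 | -1=-1→11*; -4=-1→8
ply 3, X at 11 | -1=+1→10*; -4=+1→7
ply 4, O at 10 | -1=-1→9*; -4=-1→6
ply 5, X at 9 | -1=-1→8; -4=+1→5*
ply 6, O at 5 | -1=-1→4*; -4=-1→1
ply 7, X at 4 | -1=-1→3; -4=+1→0*
ply 8: 0 is terminal -1 (O); from 13 depth 13

PV length from [13]: 7 plies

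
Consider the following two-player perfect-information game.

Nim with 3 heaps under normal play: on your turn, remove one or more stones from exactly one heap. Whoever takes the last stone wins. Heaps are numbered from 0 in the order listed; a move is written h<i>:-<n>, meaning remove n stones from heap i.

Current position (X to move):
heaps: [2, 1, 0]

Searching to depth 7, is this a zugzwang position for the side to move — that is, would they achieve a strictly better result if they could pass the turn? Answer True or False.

ply 1, X at (2,1,0) | h0:-1=+1→(1,1,0)*; h0:-2=-1→(0,1,0); h1:-1=-1→(2,0,0)
ply 2, O at (1,1,0) | h0:-1=-1→(0,1,0)*; h1:-1=-1→(1,0,0)
ply 3, X at (0,1,0) | h1:-1=+1→(0,0,0)*
ply 4: (0,0,0) is terminal -1 (O); from (2,1,0) depth 7
if X skipped the turn, O would face:
~ ply 1, O at (2,1,0) | h0:-1=+1→(1,1,0)*; h0:-2=-1→(0,1,0); h1:-1=-1→(2,0,0)
~ ply 2, X at (1,1,0) | h0:-1=-1→(0,1,0)*; h1:-1=-1→(1,0,0)
~ ply 3, O at (0,1,0) | h1:-1=+1→(0,0,0)*
~ ply 4: (0,0,0) is terminal -1 (X); from (2,1,0) depth 7
compare (X): move=+1 vs pass=-1

zugzwang((2,1,0), X) = False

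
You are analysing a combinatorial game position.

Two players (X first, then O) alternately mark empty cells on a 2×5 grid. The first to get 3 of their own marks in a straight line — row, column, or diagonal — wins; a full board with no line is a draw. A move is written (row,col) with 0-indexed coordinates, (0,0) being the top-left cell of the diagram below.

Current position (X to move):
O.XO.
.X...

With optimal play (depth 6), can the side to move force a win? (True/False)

ply 1, X at O.XO./.X... | (0,1)=+0→OXXO./.X...; (0,4)=+0→O.XOX/.X...; (1,0)=+0→O.XO./XX...; (1,2)=+1→O.XO./.XX..*; (1,3)=+0→O.XO./.X.X.; (1,4)=+0→O.XO./.X..X
ply 2, O at O.XO./.XX.. | (0,1)=-1→OOXO./.XX..*; (0,4)=-1→O.XOO/.XX..; (1,0)=-1→O.XO./OXX..; (1,3)=-1→O.XO./.XXO.; (1,4)=-1→O.XO./.XX.O
ply 3, X at OOXO./.XX.. | (0,4)=+1→OOXOX/.XX..*; (1,0)=+1→OOXO./XXX..; (1,3)=+1→OOXO./.XXX.; (1,4)=+1→OOXO./.XX.X
ply 4, O at OOXOX/.XX.. | (1,0)=-1→OOXOX/OXX..*; (1,3)=-1→OOXOX/.XXO.; (1,4)=-1→OOXOX/.XX.O
ply 5, X at OOXOX/OXX.. | (1,3)=+1→OOXOX/OXXX.*; (1,4)=+0→OOXOX/OXX.X
ply 6: OOXOX/OXXX. is terminal -1 (O); from O.XO./.X... depth 6

X winning at [O.XO./.X...]: True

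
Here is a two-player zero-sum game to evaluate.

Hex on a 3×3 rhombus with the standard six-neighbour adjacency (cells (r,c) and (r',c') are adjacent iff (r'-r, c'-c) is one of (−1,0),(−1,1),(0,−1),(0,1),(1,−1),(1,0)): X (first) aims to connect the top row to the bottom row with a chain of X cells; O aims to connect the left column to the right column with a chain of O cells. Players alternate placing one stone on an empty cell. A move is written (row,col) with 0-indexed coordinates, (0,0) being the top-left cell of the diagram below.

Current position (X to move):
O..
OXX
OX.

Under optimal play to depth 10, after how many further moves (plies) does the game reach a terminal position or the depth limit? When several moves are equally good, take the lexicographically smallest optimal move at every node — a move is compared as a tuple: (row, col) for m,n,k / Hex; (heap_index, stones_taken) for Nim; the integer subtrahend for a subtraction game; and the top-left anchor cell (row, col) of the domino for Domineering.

PV length from [O../OXX/OX.]: 1 ply

ply 1, X at O../OXX/OX. | (0,1)=+1→OX./OXX/OX.*; (0,2)=+1→O.X/OXX/OX.; (2,2)=+1→O../OXX/OXX
ply 2: OX./OXX/OX. is terminal -1 (O); from O../OXX/OX. depth 10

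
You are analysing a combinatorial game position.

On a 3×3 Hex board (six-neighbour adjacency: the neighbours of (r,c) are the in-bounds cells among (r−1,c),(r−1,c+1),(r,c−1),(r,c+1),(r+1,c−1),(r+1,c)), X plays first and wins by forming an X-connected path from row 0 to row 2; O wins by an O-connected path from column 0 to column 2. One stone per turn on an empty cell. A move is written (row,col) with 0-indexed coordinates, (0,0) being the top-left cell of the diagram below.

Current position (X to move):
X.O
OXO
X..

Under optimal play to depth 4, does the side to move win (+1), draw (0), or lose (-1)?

value(X.O/OXO/X.., X) = +1

p1 X@[X.O/OXO/X..]: (0,1)[XXO/OXO/X..]+1* (2,1)[X.O/OXO/XX.]-1 (2,2)[X.O/OXO/X.X]-1
p2 O@[XXO/OXO/X..] terminal -1; root [X.O/OXO/X..] d4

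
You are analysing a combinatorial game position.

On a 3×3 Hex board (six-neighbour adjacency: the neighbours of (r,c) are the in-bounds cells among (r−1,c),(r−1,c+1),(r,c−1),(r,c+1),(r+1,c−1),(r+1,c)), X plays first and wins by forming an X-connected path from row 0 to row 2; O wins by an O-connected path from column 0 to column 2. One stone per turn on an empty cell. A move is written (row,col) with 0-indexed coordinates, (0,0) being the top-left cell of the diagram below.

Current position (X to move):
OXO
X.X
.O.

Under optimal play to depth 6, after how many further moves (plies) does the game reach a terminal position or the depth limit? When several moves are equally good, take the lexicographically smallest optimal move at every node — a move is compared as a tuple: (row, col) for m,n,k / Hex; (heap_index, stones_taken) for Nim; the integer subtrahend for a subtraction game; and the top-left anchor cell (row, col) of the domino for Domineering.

PV length from [OXO/X.X/.O.]: 3 plies

p1 X@[OXO/X.X/.O.]: (1,1)[OXO/XXX/.O.]+1* (2,0)[OXO/X.X/XO.]+1 (2,2)[OXO/X.X/.OX]+1
p2 O@[OXO/XXX/.O.]: (2,0)[OXO/XXX/OO.]-1* (2,2)[OXO/XXX/.OO]-1
p3 X@[OXO/XXX/OO.]: (2,2)[OXO/XXX/OOX]+1*
p4 O@[OXO/XXX/OOX] terminal -1; root [OXO/X.X/.O.] d6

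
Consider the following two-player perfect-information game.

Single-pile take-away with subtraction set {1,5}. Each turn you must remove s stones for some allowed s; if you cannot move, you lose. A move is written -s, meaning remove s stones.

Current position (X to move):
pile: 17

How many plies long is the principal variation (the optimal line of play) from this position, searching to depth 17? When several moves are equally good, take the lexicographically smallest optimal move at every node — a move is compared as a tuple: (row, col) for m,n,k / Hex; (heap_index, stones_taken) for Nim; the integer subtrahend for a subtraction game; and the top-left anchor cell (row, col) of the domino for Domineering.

PV length from [17]: 17 plies

ply 1, X at 17 | -1=+1→16*; -5=+1→12
ply 2, O at 16 | -1=-1→15*; -5=-1→11
ply 3, X at 15 | -1=+1→14*; -5=+1→10
ply 4, O at 14 | -1=-1→13*; -5=-1→9
ply 5, X at 13 | -1=+1→12*; -5=+1→8
ply 6, O at 12 | -1=-1→11*; -5=-1→7
ply 7, X at 11 | -1=+1→10*; -5=+1→6
ply 8, O at 10 | -1=-1→9*; -5=-1→5
ply 9, X at 9 | -1=+1→8*; -5=+1→4
ply 10, O at 8 | -1=-1→7*; -5=-1→3
ply 11, X at 7 | -1=+1→6*; -5=+1→2
ply 12, O at 6 | -1=-1→5*; -5=-1→1
ply 13, X at 5 | -1=+1→4*; -5=+1→0
ply 14, O at 4 | -1=-1→3*
ply 15, X at 3 | -1=+1→2*
ply 16, O at 2 | -1=-1→1*
ply 17, X at 1 | -1=+1→0*
ply 18: 0 is terminal -1 (O); from 17 depth 17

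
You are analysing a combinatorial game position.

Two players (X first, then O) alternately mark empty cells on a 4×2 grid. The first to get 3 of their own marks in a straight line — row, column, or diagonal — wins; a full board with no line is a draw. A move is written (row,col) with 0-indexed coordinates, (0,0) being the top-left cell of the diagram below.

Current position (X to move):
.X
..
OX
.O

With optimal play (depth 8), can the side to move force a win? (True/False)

[.X/../OX/.O] X move#1: (0,0):+0/XX/../OX/.O, (1,0):+0/.X/X./OX/.O, (1,1):+1/.X/.X/OX/.O*, (3,0):+0/.X/../OX/XO
[.X/.X/OX/.O] end (terminal -1, O#2); searched .X/../OX/.O to 8

X winning at [.X/../OX/.O]: True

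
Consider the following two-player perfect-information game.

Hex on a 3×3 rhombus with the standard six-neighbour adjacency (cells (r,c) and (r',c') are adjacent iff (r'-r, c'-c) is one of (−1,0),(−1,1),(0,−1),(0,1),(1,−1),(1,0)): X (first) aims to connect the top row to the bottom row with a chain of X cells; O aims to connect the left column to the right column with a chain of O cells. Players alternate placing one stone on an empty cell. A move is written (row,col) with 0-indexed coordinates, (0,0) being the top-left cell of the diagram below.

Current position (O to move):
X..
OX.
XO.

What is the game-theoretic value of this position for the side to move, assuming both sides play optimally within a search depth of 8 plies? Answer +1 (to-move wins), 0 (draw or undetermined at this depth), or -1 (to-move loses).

value(X../OX./XO., O) = -1

ply 1, O at X../OX./XO. | (0,1)=-1→XO./OX./XO.*; (0,2)=-1→X.O/OX./XO.; (1,2)=-1→X../OXO/XO.; (2,2)=-1→X../OX./XOO
ply 2, X at XO./OX./XO. | (0,2)=+1→XOX/OX./XO.*; (1,2)=-1→XO./OXX/XO.; (2,2)=-1→XO./OX./XOX
ply 3: XOX/OX./XO. is terminal -1 (O); from X../OX./XO. depth 8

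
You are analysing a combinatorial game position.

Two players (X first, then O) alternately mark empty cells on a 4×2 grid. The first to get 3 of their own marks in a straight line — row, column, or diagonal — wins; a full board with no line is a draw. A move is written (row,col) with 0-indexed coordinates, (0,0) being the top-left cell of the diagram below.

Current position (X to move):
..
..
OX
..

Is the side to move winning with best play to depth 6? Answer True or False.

X winning at [../../OX/..]: True

p1 X@[../../OX/..]: (0,0)[X./../OX/..]+0 (0,1)[.X/../OX/..]+0 (1,0)[../X./OX/..]+0 (1,1)[../.X/OX/..]+1* (3,0)[../../OX/X.]+0 (3,1)[../../OX/.X]+0
p2 O@[../.X/OX/..]: (0,0)[O./.X/OX/..]-1* (0,1)[.O/.X/OX/..]-1 (1,0)[../OX/OX/..]-1 (3,0)[../.X/OX/O.]-1 (3,1)[../.X/OX/.O]-1
p3 X@[O./.X/OX/..]: (0,1)[OX/.X/OX/..]+1* (1,0)[O./XX/OX/..]+1 (3,0)[O./.X/OX/X.]-1 (3,1)[O./.X/OX/.X]+1
p4 O@[OX/.X/OX/..] terminal -1; root [../../OX/..] d6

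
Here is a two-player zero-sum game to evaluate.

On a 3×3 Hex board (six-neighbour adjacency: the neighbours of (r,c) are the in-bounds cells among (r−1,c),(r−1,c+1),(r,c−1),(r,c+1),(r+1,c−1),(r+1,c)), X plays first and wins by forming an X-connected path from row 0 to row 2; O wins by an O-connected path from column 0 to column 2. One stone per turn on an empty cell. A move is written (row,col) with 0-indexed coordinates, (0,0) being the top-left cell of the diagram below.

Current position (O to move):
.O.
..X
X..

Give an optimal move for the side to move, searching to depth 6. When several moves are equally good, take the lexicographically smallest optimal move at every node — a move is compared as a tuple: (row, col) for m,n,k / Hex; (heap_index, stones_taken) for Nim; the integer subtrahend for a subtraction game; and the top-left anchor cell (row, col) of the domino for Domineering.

p1 O@[.O./..X/X..]: (0,0)[OO./..X/X..]-1 (0,2)[.OO/..X/X..]+1* (1,0)[.O./O.X/X..]-1 (1,1)[.O./.OX/X..]-1 (2,1)[.O./..X/XO.]-1 (2,2)[.O./..X/X.O]-1
p2 X@[.OO/..X/X..]: (0,0)[XOO/..X/X..]-1* (1,0)[.OO/X.X/X..]-1 (1,1)[.OO/.XX/X..]-1 (2,1)[.OO/..X/XX.]-1 (2,2)[.OO/..X/X.X]-1
p3 O@[XOO/..X/X..]: (1,0)[XOO/O.X/X..]+1* (1,1)[XOO/.OX/X..]-1 (2,1)[XOO/..X/XO.]-1 (2,2)[XOO/..X/X.O]-1
p4 X@[XOO/O.X/X..] terminal -1; root [.O./..X/X..] d6

O's best at [.O./..X/X..]: (0,2)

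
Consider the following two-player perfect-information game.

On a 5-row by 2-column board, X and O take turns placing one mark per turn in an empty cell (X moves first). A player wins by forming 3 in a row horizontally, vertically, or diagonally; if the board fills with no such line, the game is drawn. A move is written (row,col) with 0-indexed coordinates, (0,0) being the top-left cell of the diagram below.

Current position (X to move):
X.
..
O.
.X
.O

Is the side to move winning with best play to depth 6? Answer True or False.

X winning at [X./../O./.X/.O]: False

ply 1, X at X./../O./.X/.O | (0,1)=-1→XX/../O./.X/.O; (1,0)=+0→X./X./O./.X/.O*; (1,1)=+0→X./.X/O./.X/.O; (2,1)=+0→X./../OX/.X/.O; (3,0)=+0→X./../O./XX/.O; (4,0)=+0→X./../O./.X/XO
ply 2, O at X./X./O./.X/.O | (0,1)=+0→XO/X./O./.X/.O*; (1,1)=+0→X./XO/O./.X/.O; (2,1)=+0→X./X./OO/.X/.O; (3,0)=+0→X./X./O./OX/.O; (4,0)=+0→X./X./O./.X/OO
ply 3, X at XO/X./O./.X/.O | (1,1)=+0→XO/XX/O./.X/.O*; (2,1)=+0→XO/X./OX/.X/.O; (3,0)=+0→XO/X./O./XX/.O; (4,0)=+0→XO/X./O./.X/XO
ply 4, O at XO/XX/O./.X/.O | (2,1)=+0→XO/XX/OO/.X/.O*; (3,0)=-1→XO/XX/O./OX/.O; (4,0)=-1→XO/XX/O./.X/OO
ply 5, X at XO/XX/OO/.X/.O | (3,0)=+0→XO/XX/OO/XX/.O*; (4,0)=+0→XO/XX/OO/.X/XO
ply 6, O at XO/XX/OO/XX/.O | (4,0)=+0→XO/XX/OO/XX/OO*
ply 7: XO/XX/OO/XX/OO is terminal +0 (X); from X./../O./.X/.O depth 6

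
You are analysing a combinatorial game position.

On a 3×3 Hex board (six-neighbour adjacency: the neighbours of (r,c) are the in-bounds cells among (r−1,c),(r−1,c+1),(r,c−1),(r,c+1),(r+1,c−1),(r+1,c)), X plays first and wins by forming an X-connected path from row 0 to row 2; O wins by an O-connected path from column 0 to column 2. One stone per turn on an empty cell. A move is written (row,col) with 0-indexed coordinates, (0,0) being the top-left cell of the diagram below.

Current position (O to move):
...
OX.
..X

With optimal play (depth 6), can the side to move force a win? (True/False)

O winning at [.../OX./..X]: False

p1 O@[.../OX./..X]: (0,0)[O../OX./..X]-1* (0,1)[.O./OX./..X]-1 (0,2)[..O/OX./..X]-1 (1,2)[.../OXO/..X]-1 (2,0)[.../OX./O.X]-1 (2,1)[.../OX./.OX]-1
p2 X@[O../OX./..X]: (0,1)[OX./OX./..X]+1* (0,2)[O.X/OX./..X]+1 (1,2)[O../OXX/..X]+1 (2,0)[O../OX./X.X]+1 (2,1)[O../OX./.XX]+1
p3 O@[OX./OX./..X]: (0,2)[OXO/OX./..X]-1* (1,2)[OX./OXO/..X]-1 (2,0)[OX./OX./O.X]-1 (2,1)[OX./OX./.OX]-1
p4 X@[OXO/OX./..X]: (1,2)[OXO/OXX/..X]+1* (2,0)[OXO/OX./X.X]+1 (2,1)[OXO/OX./.XX]+1
p5 O@[OXO/OXX/..X] terminal -1; root [.../OX./..X] d6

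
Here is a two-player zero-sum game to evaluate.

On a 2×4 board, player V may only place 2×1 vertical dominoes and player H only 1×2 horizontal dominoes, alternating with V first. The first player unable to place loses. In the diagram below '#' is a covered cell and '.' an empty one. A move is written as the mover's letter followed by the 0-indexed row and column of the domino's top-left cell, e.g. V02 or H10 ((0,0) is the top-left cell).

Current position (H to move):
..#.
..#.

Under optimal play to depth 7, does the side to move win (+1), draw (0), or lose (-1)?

value(..#./..#., H) = +1

p1 H@[..#./..#.]: H00[###./..#.]+1* H10[..#./###.]+1
p2 V@[###./..#.]: V03[####/..##]-1*
p3 H@[####/..##]: H10[####/####]+1*
p4 V@[####/####] terminal -1; root [..#./..#.] d7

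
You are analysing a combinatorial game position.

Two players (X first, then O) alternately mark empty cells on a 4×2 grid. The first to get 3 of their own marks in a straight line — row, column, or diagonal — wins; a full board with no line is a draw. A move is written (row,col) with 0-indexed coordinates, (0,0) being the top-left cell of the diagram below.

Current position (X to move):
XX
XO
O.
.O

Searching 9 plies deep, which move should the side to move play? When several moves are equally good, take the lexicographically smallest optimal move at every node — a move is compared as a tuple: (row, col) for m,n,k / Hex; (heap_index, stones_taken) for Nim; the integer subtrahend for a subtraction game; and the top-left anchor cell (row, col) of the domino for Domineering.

X's best at [XX/XO/O./.O]: (2,1)

p1 X@[XX/XO/O./.O]: (2,1)[XX/XO/OX/.O]+0* (3,0)[XX/XO/O./XO]-1
p2 O@[XX/XO/OX/.O]: (3,0)[XX/XO/OX/OO]+0*
p3 X@[XX/XO/OX/OO] terminal +0; root [XX/XO/O./.O] d9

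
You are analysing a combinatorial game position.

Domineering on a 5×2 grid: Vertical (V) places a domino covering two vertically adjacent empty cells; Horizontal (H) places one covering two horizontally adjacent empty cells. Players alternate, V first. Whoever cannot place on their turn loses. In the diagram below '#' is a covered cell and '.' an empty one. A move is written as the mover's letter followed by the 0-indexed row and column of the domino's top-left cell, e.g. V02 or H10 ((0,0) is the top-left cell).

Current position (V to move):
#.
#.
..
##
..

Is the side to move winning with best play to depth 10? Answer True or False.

ply 1, V at #./#./../##/.. | V01=-1→##/##/../##/..*; V11=-1→#./##/.#/##/..
ply 2, H at ##/##/../##/.. | H20=+1→##/##/##/##/..*; H40=+1→##/##/../##/##
ply 3: ##/##/##/##/.. is terminal -1 (V); from #./#./../##/.. depth 10

V winning at [#./#./../##/..]: False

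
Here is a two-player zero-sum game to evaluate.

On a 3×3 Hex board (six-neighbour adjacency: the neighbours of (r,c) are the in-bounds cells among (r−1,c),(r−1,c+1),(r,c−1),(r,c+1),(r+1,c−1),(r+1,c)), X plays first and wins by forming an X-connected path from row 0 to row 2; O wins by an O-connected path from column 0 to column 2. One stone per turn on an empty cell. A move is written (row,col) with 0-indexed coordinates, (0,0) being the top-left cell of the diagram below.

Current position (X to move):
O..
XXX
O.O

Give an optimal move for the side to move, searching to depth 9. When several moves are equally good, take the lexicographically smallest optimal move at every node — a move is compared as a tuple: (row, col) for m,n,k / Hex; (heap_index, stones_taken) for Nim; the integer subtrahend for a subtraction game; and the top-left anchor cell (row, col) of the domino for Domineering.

ply 1, X at O../XXX/O.O | (0,1)=-1→OX./XXX/O.O; (0,2)=-1→O.X/XXX/O.O; (2,1)=+1→O../XXX/OXO*
ply 2, O at O../XXX/OXO | (0,1)=-1→OO./XXX/OXO*; (0,2)=-1→O.O/XXX/OXO
ply 3, X at OO./XXX/OXO | (0,2)=+1→OOX/XXX/OXO*
ply 4: OOX/XXX/OXO is terminal -1 (O); from O../XXX/O.O depth 9

X's best at [O../XXX/O.O]: (2,1)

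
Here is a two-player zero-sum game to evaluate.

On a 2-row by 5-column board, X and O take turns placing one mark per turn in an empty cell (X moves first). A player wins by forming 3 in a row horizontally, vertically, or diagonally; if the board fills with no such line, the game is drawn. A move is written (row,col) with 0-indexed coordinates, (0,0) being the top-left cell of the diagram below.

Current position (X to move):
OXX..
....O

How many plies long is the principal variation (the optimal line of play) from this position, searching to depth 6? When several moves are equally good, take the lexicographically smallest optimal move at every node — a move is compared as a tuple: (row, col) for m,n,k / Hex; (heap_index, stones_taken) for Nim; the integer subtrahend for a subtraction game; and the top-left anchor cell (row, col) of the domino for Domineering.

ply 1, X at OXX../....O | (0,3)=+1→OXXX./....O*; (0,4)=+0→OXX.X/....O; (1,0)=+0→OXX../X...O; (1,1)=+1→OXX../.X..O; (1,2)=+1→OXX../..X.O; (1,3)=+0→OXX../...XO
ply 2: OXXX./....O is terminal -1 (O); from OXX../....O depth 6

PV length from [OXX../....O]: 1 ply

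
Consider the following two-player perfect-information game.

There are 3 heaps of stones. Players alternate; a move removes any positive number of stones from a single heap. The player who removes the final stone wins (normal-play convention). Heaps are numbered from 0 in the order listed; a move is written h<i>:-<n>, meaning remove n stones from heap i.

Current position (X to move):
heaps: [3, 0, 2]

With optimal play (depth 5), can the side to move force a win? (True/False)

ply 1, X at (3,0,2) | h0:-1=+1→(2,0,2)*; h0:-2=-1→(1,0,2); h0:-3=-1→(0,0,2); h2:-1=-1→(3,0,1); h2:-2=-1→(3,0,0)
ply 2, O at (2,0,2) | h0:-1=-1→(1,0,2)*; h0:-2=-1→(0,0,2); h2:-1=-1→(2,0,1); h2:-2=-1→(2,0,0)
ply 3, X at (1,0,2) | h0:-1=-1→(0,0,2); h2:-1=+1→(1,0,1)*; h2:-2=-1→(1,0,0)
ply 4, O at (1,0,1) | h0:-1=-1→(0,0,1)*; h2:-1=-1→(1,0,0)
ply 5, X at (0,0,1) | h2:-1=+1→(0,0,0)*
ply 6: (0,0,0) is terminal -1 (O); from (3,0,2) depth 5

X winning at [(3,0,2)]: True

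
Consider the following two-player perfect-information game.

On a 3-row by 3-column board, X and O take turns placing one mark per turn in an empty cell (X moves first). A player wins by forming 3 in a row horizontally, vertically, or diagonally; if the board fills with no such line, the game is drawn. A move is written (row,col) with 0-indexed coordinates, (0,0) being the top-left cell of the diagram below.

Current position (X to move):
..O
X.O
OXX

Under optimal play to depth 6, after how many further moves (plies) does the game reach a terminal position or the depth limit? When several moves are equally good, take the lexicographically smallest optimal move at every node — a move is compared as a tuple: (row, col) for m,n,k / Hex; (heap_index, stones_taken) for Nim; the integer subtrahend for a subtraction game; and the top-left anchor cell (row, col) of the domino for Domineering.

p1 X@[..O/X.O/OXX]: (0,0)[X.O/X.O/OXX]-1 (0,1)[.XO/X.O/OXX]-1 (1,1)[..O/XXO/OXX]+1*
p2 O@[..O/XXO/OXX]: (0,0)[O.O/XXO/OXX]-1* (0,1)[.OO/XXO/OXX]-1
p3 X@[O.O/XXO/OXX]: (0,1)[OXO/XXO/OXX]+1*
p4 O@[OXO/XXO/OXX] terminal -1; root [..O/X.O/OXX] d6

PV length from [..O/X.O/OXX]: 3 plies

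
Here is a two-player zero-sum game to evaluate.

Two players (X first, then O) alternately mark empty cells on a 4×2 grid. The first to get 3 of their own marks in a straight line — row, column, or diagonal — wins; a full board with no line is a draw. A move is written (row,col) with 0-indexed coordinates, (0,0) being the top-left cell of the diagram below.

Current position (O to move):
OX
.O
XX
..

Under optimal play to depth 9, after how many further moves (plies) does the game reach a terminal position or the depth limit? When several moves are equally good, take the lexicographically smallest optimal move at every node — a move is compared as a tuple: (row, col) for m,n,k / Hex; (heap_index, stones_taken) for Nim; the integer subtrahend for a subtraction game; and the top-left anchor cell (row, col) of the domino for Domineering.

PV length from [OX/.O/XX/..]: 3 plies

ply 1, O at OX/.O/XX/.. | (1,0)=+0→OX/OO/XX/..*; (3,0)=+0→OX/.O/XX/O.; (3,1)=+0→OX/.O/XX/.O
ply 2, X at OX/OO/XX/.. | (3,0)=+0→OX/OO/XX/X.*; (3,1)=+0→OX/OO/XX/.X
ply 3, O at OX/OO/XX/X. | (3,1)=+0→OX/OO/XX/XO*
ply 4: OX/OO/XX/XO is terminal +0 (X); from OX/.O/XX/.. depth 9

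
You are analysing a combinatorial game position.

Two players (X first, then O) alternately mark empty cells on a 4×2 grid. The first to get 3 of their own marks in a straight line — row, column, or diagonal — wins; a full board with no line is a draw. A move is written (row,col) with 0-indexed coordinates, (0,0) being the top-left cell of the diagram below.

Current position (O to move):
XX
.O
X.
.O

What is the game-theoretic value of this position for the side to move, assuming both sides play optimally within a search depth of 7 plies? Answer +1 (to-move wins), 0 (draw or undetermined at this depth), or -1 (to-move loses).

ply 1, O at XX/.O/X./.O | (1,0)=+0→XX/OO/X./.O; (2,1)=+1→XX/.O/XO/.O*; (3,0)=-1→XX/.O/X./OO
ply 2: XX/.O/XO/.O is terminal -1 (X); from XX/.O/X./.O depth 7

value(XX/.O/X./.O, O) = +1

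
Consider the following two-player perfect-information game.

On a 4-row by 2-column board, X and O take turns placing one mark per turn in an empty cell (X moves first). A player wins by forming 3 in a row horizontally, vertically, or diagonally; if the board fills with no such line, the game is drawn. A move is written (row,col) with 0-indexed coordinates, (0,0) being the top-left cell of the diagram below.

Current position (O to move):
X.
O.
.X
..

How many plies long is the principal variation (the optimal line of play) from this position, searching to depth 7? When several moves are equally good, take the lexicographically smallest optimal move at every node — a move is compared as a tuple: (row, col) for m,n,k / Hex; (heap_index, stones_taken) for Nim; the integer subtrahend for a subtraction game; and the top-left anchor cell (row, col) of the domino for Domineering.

PV length from [X./O./.X/..]: 5 plies

ply 1, O at X./O./.X/.. | (0,1)=+0→XO/O./.X/..*; (1,1)=+0→X./OO/.X/..; (2,0)=+0→X./O./OX/..; (3,0)=+0→X./O./.X/O.; (3,1)=+0→X./O./.X/.O
ply 2, X at XO/O./.X/.. | (1,1)=+0→XO/OX/.X/..*; (2,0)=+0→XO/O./XX/..; (3,0)=+0→XO/O./.X/X.; (3,1)=+0→XO/O./.X/.X
ply 3, O at XO/OX/.X/.. | (2,0)=-1→XO/OX/OX/..; (3,0)=-1→XO/OX/.X/O.; (3,1)=+0→XO/OX/.X/.O*
ply 4, X at XO/OX/.X/.O | (2,0)=+0→XO/OX/XX/.O*; (3,0)=+0→XO/OX/.X/XO
ply 5, O at XO/OX/XX/.O | (3,0)=+0→XO/OX/XX/OO*
ply 6: XO/OX/XX/OO is terminal +0 (X); from X./O./.X/.. depth 7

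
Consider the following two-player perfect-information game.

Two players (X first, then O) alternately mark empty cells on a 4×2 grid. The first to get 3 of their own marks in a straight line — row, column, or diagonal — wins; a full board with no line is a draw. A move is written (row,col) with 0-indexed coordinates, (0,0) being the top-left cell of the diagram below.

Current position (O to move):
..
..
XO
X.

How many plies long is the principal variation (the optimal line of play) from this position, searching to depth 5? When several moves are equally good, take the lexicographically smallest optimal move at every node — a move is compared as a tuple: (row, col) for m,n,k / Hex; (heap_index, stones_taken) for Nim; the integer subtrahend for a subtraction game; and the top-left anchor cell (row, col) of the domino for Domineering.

PV length from [../../XO/X.]: 5 plies

ply 1, O at ../../XO/X. | (0,0)=-1→O./../XO/X.; (0,1)=-1→.O/../XO/X.; (1,0)=+0→../O./XO/X.*; (1,1)=-1→../.O/XO/X.; (3,1)=-1→../../XO/XO
ply 2, X at ../O./XO/X. | (0,0)=-1→X./O./XO/X.; (0,1)=+0→.X/O./XO/X.*; (1,1)=+0→../OX/XO/X.; (3,1)=+0→../O./XO/XX
ply 3, O at .X/O./XO/X. | (0,0)=+0→OX/O./XO/X.*; (1,1)=+0→.X/OO/XO/X.; (3,1)=+0→.X/O./XO/XO
ply 4, X at OX/O./XO/X. | (1,1)=+0→OX/OX/XO/X.*; (3,1)=+0→OX/O./XO/XX
ply 5, O at OX/OX/XO/X. | (3,1)=+0→OX/OX/XO/XO*
ply 6: OX/OX/XO/XO is terminal +0 (X); from ../../XO/X. depth 5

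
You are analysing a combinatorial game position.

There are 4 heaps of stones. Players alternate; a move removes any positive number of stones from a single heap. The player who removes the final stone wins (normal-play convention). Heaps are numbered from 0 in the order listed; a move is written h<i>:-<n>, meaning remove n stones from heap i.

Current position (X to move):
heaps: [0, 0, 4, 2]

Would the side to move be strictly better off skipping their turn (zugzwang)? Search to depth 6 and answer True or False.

zugzwang((0,0,4,2), X) = False

ply 1, X at (0,0,4,2) | h2:-1=-1→(0,0,3,2); h2:-2=+1→(0,0,2,2)*; h2:-3=-1→(0,0,1,2); h2:-4=-1→(0,0,0,2); h3:-1=-1→(0,0,4,1); h3:-2=-1→(0,0,4,0)
ply 2, O at (0,0,2,2) | h2:-1=-1→(0,0,1,2)*; h2:-2=-1→(0,0,0,2); h3:-1=-1→(0,0,2,1); h3:-2=-1→(0,0,2,0)
ply 3, X at (0,0,1,2) | h2:-1=-1→(0,0,0,2); h3:-1=+1→(0,0,1,1)*; h3:-2=-1→(0,0,1,0)
ply 4, O at (0,0,1,1) | h2:-1=-1→(0,0,0,1)*; h3:-1=-1→(0,0,1,0)
ply 5, X at (0,0,0,1) | h3:-1=+1→(0,0,0,0)*
ply 6: (0,0,0,0) is terminal -1 (O); from (0,0,4,2) depth 6
suppose X passes — search the same position with O to move:
pass> ply 1, O at (0,0,4,2) | h2:-1=-1→(0,0,3,2); h2:-2=+1→(0,0,2,2)*; h2:-3=-1→(0,0,1,2); h2:-4=-1→(0,0,0,2); h3:-1=-1→(0,0,4,1); h3:-2=-1→(0,0,4,0)
pass> ply 2, X at (0,0,2,2) | h2:-1=-1→(0,0,1,2)*; h2:-2=-1→(0,0,0,2); h3:-1=-1→(0,0,2,1); h3:-2=-1→(0,0,2,0)
pass> ply 3, O at (0,0,1,2) | h2:-1=-1→(0,0,0,2); h3:-1=+1→(0,0,1,1)*; h3:-2=-1→(0,0,1,0)
pass> ply 4, X at (0,0,1,1) | h2:-1=-1→(0,0,0,1)*; h3:-1=-1→(0,0,1,0)
pass> ply 5, O at (0,0,0,1) | h3:-1=+1→(0,0,0,0)*
pass> ply 6: (0,0,0,0) is terminal -1 (X); from (0,0,4,2) depth 6
for X: play +1, pass -1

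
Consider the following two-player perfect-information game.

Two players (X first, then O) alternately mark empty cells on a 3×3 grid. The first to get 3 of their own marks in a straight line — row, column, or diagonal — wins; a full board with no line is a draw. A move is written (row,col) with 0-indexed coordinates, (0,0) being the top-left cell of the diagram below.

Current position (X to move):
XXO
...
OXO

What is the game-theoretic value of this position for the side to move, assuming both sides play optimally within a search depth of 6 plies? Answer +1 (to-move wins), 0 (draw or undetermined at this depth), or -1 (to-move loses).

value(XXO/.../OXO, X) = +1

p1 X@[XXO/.../OXO]: (1,0)[XXO/X../OXO]-1 (1,1)[XXO/.X./OXO]+1* (1,2)[XXO/..X/OXO]-1
p2 O@[XXO/.X./OXO] terminal -1; root [XXO/.../OXO] d6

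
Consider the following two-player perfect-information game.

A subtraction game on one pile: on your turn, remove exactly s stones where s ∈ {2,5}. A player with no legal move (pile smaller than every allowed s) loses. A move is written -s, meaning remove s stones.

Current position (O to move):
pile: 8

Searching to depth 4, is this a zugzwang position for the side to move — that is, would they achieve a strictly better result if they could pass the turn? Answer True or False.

p1 O@[8]: -2[6]-1* -5[3]-1
p2 X@[6]: -2[4]+1* -5[1]+1
p3 O@[4]: -2[2]-1*
p4 X@[2]: -2[0]+1*
p5 O@[0] terminal -1; root [8] d4
suppose O passes — search the same position with X to move:
pass> p1 X@[8]: -2[6]-1* -5[3]-1
pass> p2 O@[6]: -2[4]+1* -5[1]+1
pass> p3 X@[4]: -2[2]-1*
pass> p4 O@[2]: -2[0]+1*
pass> p5 X@[0] terminal -1; root [8] d4
for O: play -1, pass +1

zugzwang(8, O) = True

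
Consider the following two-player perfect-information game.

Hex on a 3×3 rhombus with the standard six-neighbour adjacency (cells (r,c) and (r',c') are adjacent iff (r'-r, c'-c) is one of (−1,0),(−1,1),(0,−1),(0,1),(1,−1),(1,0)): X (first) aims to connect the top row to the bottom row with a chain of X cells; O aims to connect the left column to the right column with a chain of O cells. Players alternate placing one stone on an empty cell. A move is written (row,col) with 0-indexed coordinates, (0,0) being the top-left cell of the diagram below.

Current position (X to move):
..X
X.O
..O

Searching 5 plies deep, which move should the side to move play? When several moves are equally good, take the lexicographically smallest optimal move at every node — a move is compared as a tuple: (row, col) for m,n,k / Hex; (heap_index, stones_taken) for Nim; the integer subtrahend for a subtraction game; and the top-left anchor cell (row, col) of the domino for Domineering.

X's best at [..X/X.O/..O]: (1,1)

[..X/X.O/..O] X move#1: (0,0):-1/X.X/X.O/..O, (0,1):-1/.XX/X.O/..O, (1,1):+1/..X/XXO/..O*, (2,0):+1/..X/X.O/X.O, (2,1):+1/..X/X.O/.XO
[..X/XXO/..O] O move#2: (0,0):-1/O.X/XXO/..O*, (0,1):-1/.OX/XXO/..O, (2,0):-1/..X/XXO/O.O, (2,1):-1/..X/XXO/.OO
[O.X/XXO/..O] X move#3: (0,1):+1/OXX/XXO/..O*, (2,0):+1/O.X/XXO/X.O, (2,1):+1/O.X/XXO/.XO
[OXX/XXO/..O] O move#4: (2,0):-1/OXX/XXO/O.O*, (2,1):-1/OXX/XXO/.OO
[OXX/XXO/O.O] X move#5: (2,1):+1/OXX/XXO/OXO*
[OXX/XXO/OXO] end (terminal -1, O#6); searched ..X/X.O/..O to 5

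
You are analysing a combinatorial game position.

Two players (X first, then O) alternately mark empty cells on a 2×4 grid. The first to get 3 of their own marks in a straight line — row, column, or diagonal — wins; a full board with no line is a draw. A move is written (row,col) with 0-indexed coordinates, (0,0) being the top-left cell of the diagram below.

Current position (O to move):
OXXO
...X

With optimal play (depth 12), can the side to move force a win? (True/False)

[OXXO/...X] O move#1: (1,0):+0/OXXO/O..X*, (1,1):+0/OXXO/.O.X, (1,2):+0/OXXO/..OX
[OXXO/O..X] X move#2: (1,1):+0/OXXO/OX.X*, (1,2):+0/OXXO/O.XX
[OXXO/OX.X] O move#3: (1,2):+0/OXXO/OXOX*
[OXXO/OXOX] end (terminal +0, X#4); searched OXXO/...X to 12

O winning at [OXXO/...X]: False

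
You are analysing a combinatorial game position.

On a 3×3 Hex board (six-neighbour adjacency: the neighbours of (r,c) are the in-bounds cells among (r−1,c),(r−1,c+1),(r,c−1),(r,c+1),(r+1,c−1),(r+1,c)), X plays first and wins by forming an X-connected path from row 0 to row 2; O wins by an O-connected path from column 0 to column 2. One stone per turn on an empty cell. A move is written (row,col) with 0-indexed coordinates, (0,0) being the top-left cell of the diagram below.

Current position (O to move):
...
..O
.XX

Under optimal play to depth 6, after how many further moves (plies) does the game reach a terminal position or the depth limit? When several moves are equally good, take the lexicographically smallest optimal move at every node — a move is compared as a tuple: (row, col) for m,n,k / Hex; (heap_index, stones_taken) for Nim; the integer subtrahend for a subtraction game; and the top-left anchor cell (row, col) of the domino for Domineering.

[.../..O/.XX] O move#1: (0,0):-1/O../..O/.XX, (0,1):+1/.O./..O/.XX*, (0,2):-1/..O/..O/.XX, (1,0):-1/.../O.O/.XX, (1,1):+1/.../.OO/.XX, (2,0):-1/.../..O/OXX
[.O./..O/.XX] X move#2: (0,0):-1/XO./..O/.XX*, (0,2):-1/.OX/..O/.XX, (1,0):-1/.O./X.O/.XX, (1,1):-1/.O./.XO/.XX, (2,0):-1/.O./..O/XXX
[XO./..O/.XX] O move#3: (0,2):-1/XOO/..O/.XX, (1,0):+1/XO./O.O/.XX*, (1,1):+1/XO./.OO/.XX, (2,0):-1/XO./..O/OXX
[XO./O.O/.XX] X move#4: (0,2):-1/XOX/O.O/.XX*, (1,1):-1/XO./OXO/.XX, (2,0):-1/XO./O.O/XXX
[XOX/O.O/.XX] O move#5: (1,1):+1/XOX/OOO/.XX*, (2,0):-1/XOX/O.O/OXX
[XOX/OOO/.XX] end (terminal -1, X#6); searched .../..O/.XX to 6

PV length from [.../..O/.XX]: 5 plies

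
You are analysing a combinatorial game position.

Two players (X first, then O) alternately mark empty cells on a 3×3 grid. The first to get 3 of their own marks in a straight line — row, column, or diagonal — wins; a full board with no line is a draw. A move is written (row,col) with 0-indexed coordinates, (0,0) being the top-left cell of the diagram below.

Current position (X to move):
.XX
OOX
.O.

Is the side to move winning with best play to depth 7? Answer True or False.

[.XX/OOX/.O.] X move#1: (0,0):+1/XXX/OOX/.O.*, (2,0):+1/.XX/OOX/XO., (2,2):+1/.XX/OOX/.OX
[XXX/OOX/.O.] end (terminal -1, O#2); searched .XX/OOX/.O. to 7

X winning at [.XX/OOX/.O.]: True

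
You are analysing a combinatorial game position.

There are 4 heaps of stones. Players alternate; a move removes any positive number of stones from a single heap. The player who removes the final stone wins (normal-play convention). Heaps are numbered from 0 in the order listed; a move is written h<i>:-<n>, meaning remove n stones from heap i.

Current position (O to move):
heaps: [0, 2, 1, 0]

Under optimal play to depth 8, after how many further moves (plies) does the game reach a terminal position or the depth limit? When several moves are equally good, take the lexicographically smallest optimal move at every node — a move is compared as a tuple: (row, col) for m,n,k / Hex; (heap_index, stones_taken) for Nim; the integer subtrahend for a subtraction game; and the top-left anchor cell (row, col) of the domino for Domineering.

PV length from [(0,2,1,0)]: 3 plies

p1 O@[(0,2,1,0)]: h1:-1[(0,1,1,0)]+1* h1:-2[(0,0,1,0)]-1 h2:-1[(0,2,0,0)]-1
p2 X@[(0,1,1,0)]: h1:-1[(0,0,1,0)]-1* h2:-1[(0,1,0,0)]-1
p3 O@[(0,0,1,0)]: h2:-1[(0,0,0,0)]+1*
p4 X@[(0,0,0,0)] terminal -1; root [(0,2,1,0)] d8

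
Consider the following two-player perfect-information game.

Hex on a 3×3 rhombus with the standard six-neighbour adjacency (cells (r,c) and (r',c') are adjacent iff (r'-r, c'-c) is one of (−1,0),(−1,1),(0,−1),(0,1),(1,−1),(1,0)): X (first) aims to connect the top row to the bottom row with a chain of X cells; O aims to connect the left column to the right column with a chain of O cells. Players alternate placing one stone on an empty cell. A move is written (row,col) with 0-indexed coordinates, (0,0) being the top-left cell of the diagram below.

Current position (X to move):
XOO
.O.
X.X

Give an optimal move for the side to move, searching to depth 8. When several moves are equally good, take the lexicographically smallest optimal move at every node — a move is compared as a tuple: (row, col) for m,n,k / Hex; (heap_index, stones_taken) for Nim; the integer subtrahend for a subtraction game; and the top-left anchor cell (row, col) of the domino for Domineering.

X's best at [XOO/.O./X.X]: (1,0)

ply 1, X at XOO/.O./X.X | (1,0)=+1→XOO/XO./X.X*; (1,2)=-1→XOO/.OX/X.X; (2,1)=-1→XOO/.O./XXX
ply 2: XOO/XO./X.X is terminal -1 (O); from XOO/.O./X.X depth 8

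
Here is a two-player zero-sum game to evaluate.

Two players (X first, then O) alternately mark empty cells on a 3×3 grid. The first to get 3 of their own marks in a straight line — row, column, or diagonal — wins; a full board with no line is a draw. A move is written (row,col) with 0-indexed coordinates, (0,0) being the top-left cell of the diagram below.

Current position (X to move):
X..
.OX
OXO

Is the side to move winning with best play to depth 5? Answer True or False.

X winning at [X../.OX/OXO]: False

ply 1, X at X../.OX/OXO | (0,1)=-1→XX./.OX/OXO; (0,2)=+0→X.X/.OX/OXO*; (1,0)=-1→X../XOX/OXO
ply 2, O at X.X/.OX/OXO | (0,1)=+0→XOX/.OX/OXO*; (1,0)=-1→X.X/OOX/OXO
ply 3, X at XOX/.OX/OXO | (1,0)=+0→XOX/XOX/OXO*
ply 4: XOX/XOX/OXO is terminal +0 (O); from X../.OX/OXO depth 5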